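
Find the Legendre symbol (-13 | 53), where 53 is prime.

1

First reduce: -13 ≡ 40 (mod 53).
Pull out 2^3: since 53 ≡ 5 (mod 8), (2/53) = -1, so (2/53)^3 = -1.
Reciprocity: 5 ≡ 1 and 53 ≡ 1 (mod 4), so (5/53) = +(53/5).
Reduce top mod 5: now compute (3/5).
Reciprocity: 3 ≡ 3 and 5 ≡ 1 (mod 4), so (3/5) = +(5/3).
Reduce top mod 3: now compute (2/3).
Pull out 2: since 3 ≡ 3 (mod 8), (2/3) = -1.
Reached (1/3) = 1. Collecting the sign flips along the way, the symbol is +1.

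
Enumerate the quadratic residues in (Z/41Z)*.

1 2 4 5 8 9 10 16 18 20 21 23 25 31 32 33 36 37 39 40

Square k = 1,…,20 (k and 41−k give the same square):
1²=1, 2²=4, 3²=9, 4²=16, 5²=25, 6²=36, 7²≡8, 8²≡23, 9²≡40, 10²≡18, 11²≡39, 12²≡21, 13²≡5, 14²≡32, 15²≡20, 16²≡10, 17²≡2, 18²≡37, 19²≡33, 20²≡31 (mod 41).
So the quadratic residues mod 41 are {1, 2, 4, 5, 8, 9, 10, 16, 18, 20, 21, 23, 25, 31, 32, 33, 36, 37, 39, 40}.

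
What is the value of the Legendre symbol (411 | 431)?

Reciprocity: 411 ≡ 3 and 431 ≡ 3 (mod 4), so (411/431) = −(431/411).
Reduce top mod 411: now compute (20/411).
Pull out 2^2: since 411 ≡ 3 (mod 8), (2/411) = -1, so (2/411)^2 = +1.
Reciprocity: 5 ≡ 1 and 411 ≡ 3 (mod 4), so (5/411) = +(411/5).
Reduce top mod 5: now compute (1/5).
Reached (1/5) = 1. Collecting the sign flips along the way, the symbol is -1.

-1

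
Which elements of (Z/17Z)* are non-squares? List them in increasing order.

3, 5, 6, 7, 10, 11, 12, 14

Square k = 1,…,8 (k and 17−k give the same square):
1²=1, 2²=4, 3²=9, 4²=16, 5²≡8, 6²≡2, 7²≡15, 8²≡13 (mod 17).
The residues are {1, 2, 4, 8, 9, 13, 15, 16}; the non-residues are the remaining 8 nonzero classes.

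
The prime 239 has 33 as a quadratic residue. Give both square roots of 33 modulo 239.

Since 239 ≡ 3 (mod 4), a square root of 33 is 33^((239+1)/4) = 33^60 mod 239.
Repeated squaring: 33^2≡133, 33^4≡3, 33^8≡9, 33^16≡81, 33^32≡108 (mod 239).
33^60 = 33^(32+16+8+4) ≡ 64 (mod 239).
Check: 64² = 4096 ≡ 33 (mod 239). The two roots are 64 and 175.

64, 175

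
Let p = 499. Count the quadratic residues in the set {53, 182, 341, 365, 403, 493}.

(53/499) = -1 → non-residue.
(182/499) = -1 → non-residue.
(341/499) = -1 → non-residue.
(365/499) = +1 → QR.
(403/499) = -1 → non-residue.
(493/499) = -1 → non-residue.
Total quadratic residues among the 6: 1.

1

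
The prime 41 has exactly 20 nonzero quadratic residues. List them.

Square k = 1,…,20 (k and 41−k give the same square):
1²=1, 2²=4, 3²=9, 4²=16, 5²=25, 6²=36, 7²≡8, 8²≡23, 9²≡40, 10²≡18, 11²≡39, 12²≡21, 13²≡5, 14²≡32, 15²≡20, 16²≡10, 17²≡2, 18²≡37, 19²≡33, 20²≡31 (mod 41).
So the quadratic residues mod 41 are {1, 2, 4, 5, 8, 9, 10, 16, 18, 20, 21, 23, 25, 31, 32, 33, 36, 37, 39, 40}.

1 2 4 5 8 9 10 16 18 20 21 23 25 31 32 33 36 37 39 40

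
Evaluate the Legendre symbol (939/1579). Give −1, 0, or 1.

Reciprocity: 939 ≡ 3 and 1579 ≡ 3 (mod 4), so (939/1579) = −(1579/939).
Reduce top mod 939: now compute (640/939).
Pull out 2^7: since 939 ≡ 3 (mod 8), (2/939) = -1, so (2/939)^7 = -1.
Reciprocity: 5 ≡ 1 and 939 ≡ 3 (mod 4), so (5/939) = +(939/5).
Reduce top mod 5: now compute (4/5).
Pull out 2^2: since 5 ≡ 5 (mod 8), (2/5) = -1, so (2/5)^2 = +1.
Reached (1/5) = 1. Collecting the sign flips along the way, the symbol is +1.

1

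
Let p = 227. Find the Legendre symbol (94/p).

Euler's criterion: (94/227) ≡ 94^113 (mod 227).
94^2 ≡ 210 (mod 227)
94^4 ≡ 62 (mod 227)
94^8 ≡ 212 (mod 227)
94^16 ≡ 225 (mod 227)
94^32 ≡ 4 (mod 227)
94^64 ≡ 16 (mod 227)
94^113 = 94^(64+32+16+1) ≡ 226 (mod 227).
Result is 226 ≡ −1, so (94/227) = −1.

-1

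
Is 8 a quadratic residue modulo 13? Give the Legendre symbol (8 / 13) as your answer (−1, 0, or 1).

-1

Euler's criterion: (8/13) ≡ 8^6 (mod 13).
8^2 ≡ 12 (mod 13)
8^4 ≡ 1 (mod 13)
8^6 = 8^(4+2) ≡ 12 (mod 13).
Result is 12 ≡ −1, so (8/13) = −1.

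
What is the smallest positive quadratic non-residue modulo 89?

(2/89) = +1, so 2 is a residue.
(3/89) = −1, so 3 is the smallest positive non-residue mod 89.

3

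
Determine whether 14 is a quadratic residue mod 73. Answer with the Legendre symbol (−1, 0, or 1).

-1

Euler's criterion: (14/73) ≡ 14^36 (mod 73).
14^2 ≡ 50 (mod 73)
14^4 ≡ 18 (mod 73)
14^8 ≡ 32 (mod 73)
14^16 ≡ 2 (mod 73)
14^32 ≡ 4 (mod 73)
14^36 = 14^(32+4) ≡ 72 (mod 73).
Result is 72 ≡ −1, so (14/73) = −1.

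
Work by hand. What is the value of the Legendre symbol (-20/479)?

First reduce: -20 ≡ 459 (mod 479).
Reciprocity: 459 ≡ 3 and 479 ≡ 3 (mod 4), so (459/479) = −(479/459).
Reduce top mod 459: now compute (20/459).
Pull out 2^2: since 459 ≡ 3 (mod 8), (2/459) = -1, so (2/459)^2 = +1.
Reciprocity: 5 ≡ 1 and 459 ≡ 3 (mod 4), so (5/459) = +(459/5).
Reduce top mod 5: now compute (4/5).
Pull out 2^2: since 5 ≡ 5 (mod 8), (2/5) = -1, so (2/5)^2 = +1.
Reached (1/5) = 1. Collecting the sign flips along the way, the symbol is -1.

-1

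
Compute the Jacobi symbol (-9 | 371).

-1

First reduce: -9 ≡ 362 (mod 371).
Pull out 2: since 371 ≡ 3 (mod 8), (2/371) = -1.
Reciprocity: 181 ≡ 1 and 371 ≡ 3 (mod 4), so (181/371) = +(371/181).
Reduce top mod 181: now compute (9/181).
Reciprocity: 9 ≡ 1 and 181 ≡ 1 (mod 4), so (9/181) = +(181/9).
Reduce top mod 9: now compute (1/9).
Reached (1/9) = 1. Collecting the sign flips along the way, the symbol is -1.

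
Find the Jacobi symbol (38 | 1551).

1

Pull out 2: since 1551 ≡ 7 (mod 8), (2/1551) = +1.
Reciprocity: 19 ≡ 3 and 1551 ≡ 3 (mod 4), so (19/1551) = −(1551/19).
Reduce top mod 19: now compute (12/19).
Pull out 2^2: since 19 ≡ 3 (mod 8), (2/19) = -1, so (2/19)^2 = +1.
Reciprocity: 3 ≡ 3 and 19 ≡ 3 (mod 4), so (3/19) = −(19/3).
Reduce top mod 3: now compute (1/3).
Reached (1/3) = 1. Collecting the sign flips along the way, the symbol is +1.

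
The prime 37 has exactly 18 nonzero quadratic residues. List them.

Square k = 1,…,18 (k and 37−k give the same square):
1²=1, 2²=4, 3²=9, 4²=16, 5²=25, 6²=36, 7²≡12, 8²≡27, 9²≡7, 10²≡26, 11²≡10, 12²≡33, 13²≡21, 14²≡11, 15²≡3, 16²≡34, 17²≡30, 18²≡28 (mod 37).
So the quadratic residues mod 37 are {1, 3, 4, 7, 9, 10, 11, 12, 16, 21, 25, 26, 27, 28, 30, 33, 34, 36}.

1 3 4 7 9 10 11 12 16 21 25 26 27 28 30 33 34 36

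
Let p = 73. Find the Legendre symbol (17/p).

-1

Reciprocity: 17 ≡ 1 and 73 ≡ 1 (mod 4), so (17/73) = +(73/17).
Reduce top mod 17: now compute (5/17).
Reciprocity: 5 ≡ 1 and 17 ≡ 1 (mod 4), so (5/17) = +(17/5).
Reduce top mod 5: now compute (2/5).
Pull out 2: since 5 ≡ 5 (mod 8), (2/5) = -1.
Reached (1/5) = 1. Collecting the sign flips along the way, the symbol is -1.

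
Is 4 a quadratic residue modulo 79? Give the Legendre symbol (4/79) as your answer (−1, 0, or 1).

1

Pull out 2^2: since 79 ≡ 7 (mod 8), (2/79) = +1, so (2/79)^2 = +1.
Reached (1/79) = 1. Collecting the sign flips along the way, the symbol is +1.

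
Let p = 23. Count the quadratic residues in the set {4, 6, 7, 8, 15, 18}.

4

(4/23) = +1 → QR.
(6/23) = +1 → QR.
(7/23) = -1 → non-residue.
(8/23) = +1 → QR.
(15/23) = -1 → non-residue.
(18/23) = +1 → QR.
Total quadratic residues among the 6: 4.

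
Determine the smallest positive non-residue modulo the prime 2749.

2

(2/2749) = −1, so 2 is the smallest positive non-residue mod 2749.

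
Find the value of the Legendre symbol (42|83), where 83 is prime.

-1

Euler's criterion: (42/83) ≡ 42^41 (mod 83).
42^2 ≡ 21 (mod 83)
42^4 ≡ 26 (mod 83)
42^8 ≡ 12 (mod 83)
42^16 ≡ 61 (mod 83)
42^32 ≡ 69 (mod 83)
42^41 = 42^(32+8+1) ≡ 82 (mod 83).
Result is 82 ≡ −1, so (42/83) = −1.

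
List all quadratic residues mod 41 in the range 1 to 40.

1 2 4 5 8 9 10 16 18 20 21 23 25 31 32 33 36 37 39 40

Square k = 1,…,20 (k and 41−k give the same square):
1²=1, 2²=4, 3²=9, 4²=16, 5²=25, 6²=36, 7²≡8, 8²≡23, 9²≡40, 10²≡18, 11²≡39, 12²≡21, 13²≡5, 14²≡32, 15²≡20, 16²≡10, 17²≡2, 18²≡37, 19²≡33, 20²≡31 (mod 41).
So the quadratic residues mod 41 are {1, 2, 4, 5, 8, 9, 10, 16, 18, 20, 21, 23, 25, 31, 32, 33, 36, 37, 39, 40}.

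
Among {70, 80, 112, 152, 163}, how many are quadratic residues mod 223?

2

(70/223) = -1 → non-residue.
(80/223) = -1 → non-residue.
(112/223) = +1 → QR.
(152/223) = +1 → QR.
(163/223) = -1 → non-residue.
Total quadratic residues among the 5: 2.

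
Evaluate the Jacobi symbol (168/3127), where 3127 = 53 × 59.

Pull out 2^3: since 3127 ≡ 7 (mod 8), (2/3127) = +1, so (2/3127)^3 = +1.
Reciprocity: 21 ≡ 1 and 3127 ≡ 3 (mod 4), so (21/3127) = +(3127/21).
Reduce top mod 21: now compute (19/21).
Reciprocity: 19 ≡ 3 and 21 ≡ 1 (mod 4), so (19/21) = +(21/19).
Reduce top mod 19: now compute (2/19).
Pull out 2: since 19 ≡ 3 (mod 8), (2/19) = -1.
Reached (1/19) = 1. Collecting the sign flips along the way, the symbol is -1.

-1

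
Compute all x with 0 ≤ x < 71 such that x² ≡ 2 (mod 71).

12, 59

Since 71 ≡ 3 (mod 4), a square root of 2 is 2^((71+1)/4) = 2^18 mod 71.
Repeated squaring: 2^2≡4, 2^4≡16, 2^8≡43, 2^16≡3 (mod 71).
2^18 = 2^(16+2) ≡ 12 (mod 71).
Check: 12² = 144 ≡ 2 (mod 71). The two roots are 12 and 59.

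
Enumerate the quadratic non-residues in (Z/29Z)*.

Square k = 1,…,14 (k and 29−k give the same square):
1²=1, 2²=4, 3²=9, 4²=16, 5²=25, 6²≡7, 7²≡20, 8²≡6, 9²≡23, 10²≡13, 11²≡5, 12²≡28, 13²≡24, 14²≡22 (mod 29).
The residues are {1, 4, 5, 6, 7, 9, 13, 16, 20, 22, 23, 24, 25, 28}; the non-residues are the remaining 14 nonzero classes.

2 3 8 10 11 12 14 15 17 18 19 21 26 27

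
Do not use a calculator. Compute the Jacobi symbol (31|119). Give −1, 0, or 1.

1

Reciprocity: 31 ≡ 3 and 119 ≡ 3 (mod 4), so (31/119) = −(119/31).
Reduce top mod 31: now compute (26/31).
Pull out 2: since 31 ≡ 7 (mod 8), (2/31) = +1.
Reciprocity: 13 ≡ 1 and 31 ≡ 3 (mod 4), so (13/31) = +(31/13).
Reduce top mod 13: now compute (5/13).
Reciprocity: 5 ≡ 1 and 13 ≡ 1 (mod 4), so (5/13) = +(13/5).
Reduce top mod 5: now compute (3/5).
Reciprocity: 3 ≡ 3 and 5 ≡ 1 (mod 4), so (3/5) = +(5/3).
Reduce top mod 3: now compute (2/3).
Pull out 2: since 3 ≡ 3 (mod 8), (2/3) = -1.
Reached (1/3) = 1. Collecting the sign flips along the way, the symbol is +1.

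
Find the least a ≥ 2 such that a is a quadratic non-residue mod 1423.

(2/1423) = +1, so 2 is a residue.
(3/1423) = −1, so 3 is the smallest positive non-residue mod 1423.

3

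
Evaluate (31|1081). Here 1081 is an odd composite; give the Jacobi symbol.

-1

Reciprocity: 31 ≡ 3 and 1081 ≡ 1 (mod 4), so (31/1081) = +(1081/31).
Reduce top mod 31: now compute (27/31).
Reciprocity: 27 ≡ 3 and 31 ≡ 3 (mod 4), so (27/31) = −(31/27).
Reduce top mod 27: now compute (4/27).
Pull out 2^2: since 27 ≡ 3 (mod 8), (2/27) = -1, so (2/27)^2 = +1.
Reached (1/27) = 1. Collecting the sign flips along the way, the symbol is -1.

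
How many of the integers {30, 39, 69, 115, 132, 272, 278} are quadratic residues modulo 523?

2

(30/523) = -1 → non-residue.
(39/523) = -1 → non-residue.
(69/523) = -1 → non-residue.
(115/523) = -1 → non-residue.
(132/523) = -1 → non-residue.
(272/523) = +1 → QR.
(278/523) = +1 → QR.
Total quadratic residues among the 7: 2.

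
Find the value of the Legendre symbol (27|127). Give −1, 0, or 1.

Reciprocity: 27 ≡ 3 and 127 ≡ 3 (mod 4), so (27/127) = −(127/27).
Reduce top mod 27: now compute (19/27).
Reciprocity: 19 ≡ 3 and 27 ≡ 3 (mod 4), so (19/27) = −(27/19).
Reduce top mod 19: now compute (8/19).
Pull out 2^3: since 19 ≡ 3 (mod 8), (2/19) = -1, so (2/19)^3 = -1.
Reached (1/19) = 1. Collecting the sign flips along the way, the symbol is -1.

-1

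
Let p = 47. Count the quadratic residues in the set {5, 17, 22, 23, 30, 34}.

2

(5/47) = -1 → non-residue.
(17/47) = +1 → QR.
(22/47) = -1 → non-residue.
(23/47) = -1 → non-residue.
(30/47) = -1 → non-residue.
(34/47) = +1 → QR.
Total quadratic residues among the 6: 2.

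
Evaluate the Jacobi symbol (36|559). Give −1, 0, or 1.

1

Pull out 2^2: since 559 ≡ 7 (mod 8), (2/559) = +1, so (2/559)^2 = +1.
Reciprocity: 9 ≡ 1 and 559 ≡ 3 (mod 4), so (9/559) = +(559/9).
Reduce top mod 9: now compute (1/9).
Reached (1/9) = 1. Collecting the sign flips along the way, the symbol is +1.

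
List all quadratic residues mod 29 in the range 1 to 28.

Square k = 1,…,14 (k and 29−k give the same square):
1²=1, 2²=4, 3²=9, 4²=16, 5²=25, 6²≡7, 7²≡20, 8²≡6, 9²≡23, 10²≡13, 11²≡5, 12²≡28, 13²≡24, 14²≡22 (mod 29).
So the quadratic residues mod 29 are {1, 4, 5, 6, 7, 9, 13, 16, 20, 22, 23, 24, 25, 28}.

1,4,5,6,7,9,13,16,20,22,23,24,25,28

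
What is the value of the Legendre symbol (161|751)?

-1

Euler's criterion: (161/751) ≡ 161^375 (mod 751).
161^2 ≡ 387 (mod 751)
161^4 ≡ 320 (mod 751)
161^8 ≡ 264 (mod 751)
161^16 ≡ 604 (mod 751)
161^32 ≡ 581 (mod 751)
161^64 ≡ 362 (mod 751)
161^128 ≡ 370 (mod 751)
161^256 ≡ 218 (mod 751)
161^375 = 161^(256+64+32+16+4+2+1) ≡ 750 (mod 751).
Result is 750 ≡ −1, so (161/751) = −1.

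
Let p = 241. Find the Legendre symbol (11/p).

-1

Reciprocity: 11 ≡ 3 and 241 ≡ 1 (mod 4), so (11/241) = +(241/11).
Reduce top mod 11: now compute (10/11).
Pull out 2: since 11 ≡ 3 (mod 8), (2/11) = -1.
Reciprocity: 5 ≡ 1 and 11 ≡ 3 (mod 4), so (5/11) = +(11/5).
Reduce top mod 5: now compute (1/5).
Reached (1/5) = 1. Collecting the sign flips along the way, the symbol is -1.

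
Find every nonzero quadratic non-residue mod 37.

Square k = 1,…,18 (k and 37−k give the same square):
1²=1, 2²=4, 3²=9, 4²=16, 5²=25, 6²=36, 7²≡12, 8²≡27, 9²≡7, 10²≡26, 11²≡10, 12²≡33, 13²≡21, 14²≡11, 15²≡3, 16²≡34, 17²≡30, 18²≡28 (mod 37).
The residues are {1, 3, 4, 7, 9, 10, 11, 12, 16, 21, 25, 26, 27, 28, 30, 33, 34, 36}; the non-residues are the remaining 18 nonzero classes.

2,5,6,8,13,14,15,17,18,19,20,22,23,24,29,31,32,35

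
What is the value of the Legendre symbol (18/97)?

1

Pull out 2: since 97 ≡ 1 (mod 8), (2/97) = +1.
Reciprocity: 9 ≡ 1 and 97 ≡ 1 (mod 4), so (9/97) = +(97/9).
Reduce top mod 9: now compute (7/9).
Reciprocity: 7 ≡ 3 and 9 ≡ 1 (mod 4), so (7/9) = +(9/7).
Reduce top mod 7: now compute (2/7).
Pull out 2: since 7 ≡ 7 (mod 8), (2/7) = +1.
Reached (1/7) = 1. Collecting the sign flips along the way, the symbol is +1.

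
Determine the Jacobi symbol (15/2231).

Reciprocity: 15 ≡ 3 and 2231 ≡ 3 (mod 4), so (15/2231) = −(2231/15).
Reduce top mod 15: now compute (11/15).
Reciprocity: 11 ≡ 3 and 15 ≡ 3 (mod 4), so (11/15) = −(15/11).
Reduce top mod 11: now compute (4/11).
Pull out 2^2: since 11 ≡ 3 (mod 8), (2/11) = -1, so (2/11)^2 = +1.
Reached (1/11) = 1. Collecting the sign flips along the way, the symbol is +1.

1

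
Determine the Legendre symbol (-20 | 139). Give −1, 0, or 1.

-1

First reduce: -20 ≡ 119 (mod 139).
Reciprocity: 119 ≡ 3 and 139 ≡ 3 (mod 4), so (119/139) = −(139/119).
Reduce top mod 119: now compute (20/119).
Pull out 2^2: since 119 ≡ 7 (mod 8), (2/119) = +1, so (2/119)^2 = +1.
Reciprocity: 5 ≡ 1 and 119 ≡ 3 (mod 4), so (5/119) = +(119/5).
Reduce top mod 5: now compute (4/5).
Pull out 2^2: since 5 ≡ 5 (mod 8), (2/5) = -1, so (2/5)^2 = +1.
Reached (1/5) = 1. Collecting the sign flips along the way, the symbol is -1.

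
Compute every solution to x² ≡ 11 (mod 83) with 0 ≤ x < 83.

29, 54

Since 83 ≡ 3 (mod 4), a square root of 11 is 11^((83+1)/4) = 11^21 mod 83.
Repeated squaring: 11^2≡38, 11^4≡33, 11^8≡10, 11^16≡17 (mod 83).
11^21 = 11^(16+4+1) ≡ 29 (mod 83).
Check: 29² = 841 ≡ 11 (mod 83). The two roots are 29 and 54.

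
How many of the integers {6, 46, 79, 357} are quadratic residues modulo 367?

2

(6/367) = -1 → non-residue.
(46/367) = +1 → QR.
(79/367) = -1 → non-residue.
(357/367) = +1 → QR.
Total quadratic residues among the 4: 2.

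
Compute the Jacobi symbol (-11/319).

0

First reduce: -11 ≡ 308 (mod 319).
Pull out 2^2: since 319 ≡ 7 (mod 8), (2/319) = +1, so (2/319)^2 = +1.
Reciprocity: 77 ≡ 1 and 319 ≡ 3 (mod 4), so (77/319) = +(319/77).
Reduce top mod 77: now compute (11/77).
Reciprocity: 11 ≡ 3 and 77 ≡ 1 (mod 4), so (11/77) = +(77/11).
Reduce top mod 11: now compute (0/11).
Top reduces to 0: gcd > 1, so the symbol is 0.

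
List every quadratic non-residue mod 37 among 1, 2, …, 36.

2, 5, 6, 8, 13, 14, 15, 17, 18, 19, 20, 22, 23, 24, 29, 31, 32, 35

Square k = 1,…,18 (k and 37−k give the same square):
1²=1, 2²=4, 3²=9, 4²=16, 5²=25, 6²=36, 7²≡12, 8²≡27, 9²≡7, 10²≡26, 11²≡10, 12²≡33, 13²≡21, 14²≡11, 15²≡3, 16²≡34, 17²≡30, 18²≡28 (mod 37).
The residues are {1, 3, 4, 7, 9, 10, 11, 12, 16, 21, 25, 26, 27, 28, 30, 33, 34, 36}; the non-residues are the remaining 18 nonzero classes.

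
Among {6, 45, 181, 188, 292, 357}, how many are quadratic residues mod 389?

(6/389) = +1 → QR.
(45/389) = +1 → QR.
(181/389) = +1 → QR.
(188/389) = -1 → non-residue.
(292/389) = +1 → QR.
(357/389) = -1 → non-residue.
Total quadratic residues among the 6: 4.

4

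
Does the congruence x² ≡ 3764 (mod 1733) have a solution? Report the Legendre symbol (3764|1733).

1

First reduce: 3764 ≡ 298 (mod 1733).
Pull out 2: since 1733 ≡ 5 (mod 8), (2/1733) = -1.
Reciprocity: 149 ≡ 1 and 1733 ≡ 1 (mod 4), so (149/1733) = +(1733/149).
Reduce top mod 149: now compute (94/149).
Pull out 2: since 149 ≡ 5 (mod 8), (2/149) = -1.
Reciprocity: 47 ≡ 3 and 149 ≡ 1 (mod 4), so (47/149) = +(149/47).
Reduce top mod 47: now compute (8/47).
Pull out 2^3: since 47 ≡ 7 (mod 8), (2/47) = +1, so (2/47)^3 = +1.
Reached (1/47) = 1. Collecting the sign flips along the way, the symbol is +1.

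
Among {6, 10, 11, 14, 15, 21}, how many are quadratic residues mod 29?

(6/29) = +1 → QR.
(10/29) = -1 → non-residue.
(11/29) = -1 → non-residue.
(14/29) = -1 → non-residue.
(15/29) = -1 → non-residue.
(21/29) = -1 → non-residue.
Total quadratic residues among the 6: 1.

1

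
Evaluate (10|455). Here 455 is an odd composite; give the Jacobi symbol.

0

Pull out 2: since 455 ≡ 7 (mod 8), (2/455) = +1.
Reciprocity: 5 ≡ 1 and 455 ≡ 3 (mod 4), so (5/455) = +(455/5).
Reduce top mod 5: now compute (0/5).
Top reduces to 0: gcd > 1, so the symbol is 0.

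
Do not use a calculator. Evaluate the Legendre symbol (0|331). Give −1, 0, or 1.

0

Top reduces to 0: gcd > 1, so the symbol is 0.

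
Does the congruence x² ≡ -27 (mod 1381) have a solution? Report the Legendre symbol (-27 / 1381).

1

First reduce: -27 ≡ 1354 (mod 1381).
Pull out 2: since 1381 ≡ 5 (mod 8), (2/1381) = -1.
Reciprocity: 677 ≡ 1 and 1381 ≡ 1 (mod 4), so (677/1381) = +(1381/677).
Reduce top mod 677: now compute (27/677).
Reciprocity: 27 ≡ 3 and 677 ≡ 1 (mod 4), so (27/677) = +(677/27).
Reduce top mod 27: now compute (2/27).
Pull out 2: since 27 ≡ 3 (mod 8), (2/27) = -1.
Reached (1/27) = 1. Collecting the sign flips along the way, the symbol is +1.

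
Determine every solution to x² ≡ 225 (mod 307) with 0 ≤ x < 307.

Since 307 ≡ 3 (mod 4), a square root of 225 is 225^((307+1)/4) = 225^77 mod 307.
Repeated squaring: 225^2≡277, 225^4≡286, 225^8≡134, 225^16≡150, 225^32≡89, 225^64≡246 (mod 307).
225^77 = 225^(64+8+4+1) ≡ 15 (mod 307).
Check: 15² = 225 ≡ 225 (mod 307). The two roots are 15 and 292.

15, 292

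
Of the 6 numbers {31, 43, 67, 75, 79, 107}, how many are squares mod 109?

(31/109) = +1 → QR.
(43/109) = +1 → QR.
(67/109) = -1 → non-residue.
(75/109) = +1 → QR.
(79/109) = -1 → non-residue.
(107/109) = -1 → non-residue.
Total quadratic residues among the 6: 3.

3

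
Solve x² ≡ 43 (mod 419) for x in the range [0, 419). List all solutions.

Since 419 ≡ 3 (mod 4), a square root of 43 is 43^((419+1)/4) = 43^105 mod 419.
Repeated squaring: 43^2≡173, 43^4≡180, 43^8≡137, 43^16≡333, 43^32≡273, 43^64≡366 (mod 419).
43^105 = 43^(64+32+8+1) ≡ 291 (mod 419).
Check: 291² = 84681 ≡ 43 (mod 419). The two roots are 128 and 291.

128, 291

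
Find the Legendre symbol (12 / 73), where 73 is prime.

1

Pull out 2^2: since 73 ≡ 1 (mod 8), (2/73) = +1, so (2/73)^2 = +1.
Reciprocity: 3 ≡ 3 and 73 ≡ 1 (mod 4), so (3/73) = +(73/3).
Reduce top mod 3: now compute (1/3).
Reached (1/3) = 1. Collecting the sign flips along the way, the symbol is +1.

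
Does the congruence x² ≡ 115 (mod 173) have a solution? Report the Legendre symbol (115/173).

-1

Euler's criterion: (115/173) ≡ 115^86 (mod 173).
115^2 ≡ 77 (mod 173)
115^4 ≡ 47 (mod 173)
115^8 ≡ 133 (mod 173)
115^16 ≡ 43 (mod 173)
115^32 ≡ 119 (mod 173)
115^64 ≡ 148 (mod 173)
115^86 = 115^(64+16+4+2) ≡ 172 (mod 173).
Result is 172 ≡ −1, so (115/173) = −1.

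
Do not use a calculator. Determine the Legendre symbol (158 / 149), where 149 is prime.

1

First reduce: 158 ≡ 9 (mod 149).
Reciprocity: 9 ≡ 1 and 149 ≡ 1 (mod 4), so (9/149) = +(149/9).
Reduce top mod 9: now compute (5/9).
Reciprocity: 5 ≡ 1 and 9 ≡ 1 (mod 4), so (5/9) = +(9/5).
Reduce top mod 5: now compute (4/5).
Pull out 2^2: since 5 ≡ 5 (mod 8), (2/5) = -1, so (2/5)^2 = +1.
Reached (1/5) = 1. Collecting the sign flips along the way, the symbol is +1.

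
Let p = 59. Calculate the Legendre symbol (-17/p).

Euler's criterion: (-17/59) ≡ 42^29 (mod 59).
42^2 ≡ 53 (mod 59)
42^4 ≡ 36 (mod 59)
42^8 ≡ 57 (mod 59)
42^16 ≡ 4 (mod 59)
42^29 = 42^(16+8+4+1) ≡ 58 (mod 59).
Result is 58 ≡ −1, so (-17/59) = −1.

-1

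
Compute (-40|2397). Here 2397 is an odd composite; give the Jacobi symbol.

First reduce: -40 ≡ 2357 (mod 2397).
Reciprocity: 2357 ≡ 1 and 2397 ≡ 1 (mod 4), so (2357/2397) = +(2397/2357).
Reduce top mod 2357: now compute (40/2357).
Pull out 2^3: since 2357 ≡ 5 (mod 8), (2/2357) = -1, so (2/2357)^3 = -1.
Reciprocity: 5 ≡ 1 and 2357 ≡ 1 (mod 4), so (5/2357) = +(2357/5).
Reduce top mod 5: now compute (2/5).
Pull out 2: since 5 ≡ 5 (mod 8), (2/5) = -1.
Reached (1/5) = 1. Collecting the sign flips along the way, the symbol is +1.

1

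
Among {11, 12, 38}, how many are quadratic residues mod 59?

1

(11/59) = -1 → non-residue.
(12/59) = +1 → QR.
(38/59) = -1 → non-residue.
Total quadratic residues among the 3: 1.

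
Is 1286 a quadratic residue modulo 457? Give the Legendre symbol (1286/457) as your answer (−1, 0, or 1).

Euler's criterion: (1286/457) ≡ 372^228 (mod 457).
372^2 ≡ 370 (mod 457)
372^4 ≡ 257 (mod 457)
372^8 ≡ 241 (mod 457)
372^16 ≡ 42 (mod 457)
372^32 ≡ 393 (mod 457)
372^64 ≡ 440 (mod 457)
372^128 ≡ 289 (mod 457)
372^228 = 372^(128+64+32+4) ≡ 456 (mod 457).
Result is 456 ≡ −1, so (1286/457) = −1.

-1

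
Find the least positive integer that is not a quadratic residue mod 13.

(2/13) = −1, so 2 is the smallest positive non-residue mod 13.

2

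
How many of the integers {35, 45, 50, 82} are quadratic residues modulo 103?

(35/103) = -1 → non-residue.
(45/103) = -1 → non-residue.
(50/103) = +1 → QR.
(82/103) = +1 → QR.
Total quadratic residues among the 4: 2.

2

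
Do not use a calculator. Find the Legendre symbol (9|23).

Reciprocity: 9 ≡ 1 and 23 ≡ 3 (mod 4), so (9/23) = +(23/9).
Reduce top mod 9: now compute (5/9).
Reciprocity: 5 ≡ 1 and 9 ≡ 1 (mod 4), so (5/9) = +(9/5).
Reduce top mod 5: now compute (4/5).
Pull out 2^2: since 5 ≡ 5 (mod 8), (2/5) = -1, so (2/5)^2 = +1.
Reached (1/5) = 1. Collecting the sign flips along the way, the symbol is +1.

1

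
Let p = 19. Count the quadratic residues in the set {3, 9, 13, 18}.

1

(3/19) = -1 → non-residue.
(9/19) = +1 → QR.
(13/19) = -1 → non-residue.
(18/19) = -1 → non-residue.
Total quadratic residues among the 4: 1.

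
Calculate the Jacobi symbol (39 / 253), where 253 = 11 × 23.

-1

Reciprocity: 39 ≡ 3 and 253 ≡ 1 (mod 4), so (39/253) = +(253/39).
Reduce top mod 39: now compute (19/39).
Reciprocity: 19 ≡ 3 and 39 ≡ 3 (mod 4), so (19/39) = −(39/19).
Reduce top mod 19: now compute (1/19).
Reached (1/19) = 1. Collecting the sign flips along the way, the symbol is -1.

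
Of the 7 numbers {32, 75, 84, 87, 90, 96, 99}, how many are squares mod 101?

3

(32/101) = -1 → non-residue.
(75/101) = -1 → non-residue.
(84/101) = +1 → QR.
(87/101) = +1 → QR.
(90/101) = -1 → non-residue.
(96/101) = +1 → QR.
(99/101) = -1 → non-residue.
Total quadratic residues among the 7: 3.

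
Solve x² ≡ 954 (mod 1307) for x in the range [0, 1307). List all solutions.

265, 1042

Since 1307 ≡ 3 (mod 4), a square root of 954 is 954^((1307+1)/4) = 954^327 mod 1307.
Repeated squaring: 954^2≡444, 954^4≡1086, 954^8≡482, 954^16≡985, 954^32≡431, 954^64≡167, 954^128≡442, 954^256≡621 (mod 1307).
954^327 = 954^(256+64+4+2+1) ≡ 265 (mod 1307).
Check: 265² = 70225 ≡ 954 (mod 1307). The two roots are 265 and 1042.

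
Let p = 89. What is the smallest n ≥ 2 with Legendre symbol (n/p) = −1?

3

(2/89) = +1, so 2 is a residue.
(3/89) = −1, so 3 is the smallest positive non-residue mod 89.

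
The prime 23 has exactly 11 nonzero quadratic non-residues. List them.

Square k = 1,…,11 (k and 23−k give the same square):
1²=1, 2²=4, 3²=9, 4²=16, 5²≡2, 6²≡13, 7²≡3, 8²≡18, 9²≡12, 10²≡8, 11²≡6 (mod 23).
The residues are {1, 2, 3, 4, 6, 8, 9, 12, 13, 16, 18}; the non-residues are the remaining 11 nonzero classes.

5,7,10,11,14,15,17,19,20,21,22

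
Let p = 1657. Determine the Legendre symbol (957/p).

-1

Reciprocity: 957 ≡ 1 and 1657 ≡ 1 (mod 4), so (957/1657) = +(1657/957).
Reduce top mod 957: now compute (700/957).
Pull out 2^2: since 957 ≡ 5 (mod 8), (2/957) = -1, so (2/957)^2 = +1.
Reciprocity: 175 ≡ 3 and 957 ≡ 1 (mod 4), so (175/957) = +(957/175).
Reduce top mod 175: now compute (82/175).
Pull out 2: since 175 ≡ 7 (mod 8), (2/175) = +1.
Reciprocity: 41 ≡ 1 and 175 ≡ 3 (mod 4), so (41/175) = +(175/41).
Reduce top mod 41: now compute (11/41).
Reciprocity: 11 ≡ 3 and 41 ≡ 1 (mod 4), so (11/41) = +(41/11).
Reduce top mod 11: now compute (8/11).
Pull out 2^3: since 11 ≡ 3 (mod 8), (2/11) = -1, so (2/11)^3 = -1.
Reached (1/11) = 1. Collecting the sign flips along the way, the symbol is -1.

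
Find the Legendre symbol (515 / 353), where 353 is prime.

1

Euler's criterion: (515/353) ≡ 162^176 (mod 353).
162^2 ≡ 122 (mod 353)
162^4 ≡ 58 (mod 353)
162^8 ≡ 187 (mod 353)
162^16 ≡ 22 (mod 353)
162^32 ≡ 131 (mod 353)
162^64 ≡ 217 (mod 353)
162^128 ≡ 140 (mod 353)
162^176 = 162^(128+32+16) ≡ 1 (mod 353).
Result is 1, so (515/353) = 1.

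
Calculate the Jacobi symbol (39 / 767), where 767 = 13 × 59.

Reciprocity: 39 ≡ 3 and 767 ≡ 3 (mod 4), so (39/767) = −(767/39).
Reduce top mod 39: now compute (26/39).
Pull out 2: since 39 ≡ 7 (mod 8), (2/39) = +1.
Reciprocity: 13 ≡ 1 and 39 ≡ 3 (mod 4), so (13/39) = +(39/13).
Reduce top mod 13: now compute (0/13).
Top reduces to 0: gcd > 1, so the symbol is 0.

0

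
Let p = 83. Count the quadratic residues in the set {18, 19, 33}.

1

(18/83) = -1 → non-residue.
(19/83) = -1 → non-residue.
(33/83) = +1 → QR.
Total quadratic residues among the 3: 1.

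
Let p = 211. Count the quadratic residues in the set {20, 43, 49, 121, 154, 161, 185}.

(20/211) = +1 → QR.
(43/211) = +1 → QR.
(49/211) = +1 → QR.
(121/211) = +1 → QR.
(154/211) = +1 → QR.
(161/211) = +1 → QR.
(185/211) = +1 → QR.
Total quadratic residues among the 7: 7.

7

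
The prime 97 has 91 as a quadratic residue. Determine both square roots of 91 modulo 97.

24, 73

97 ≡ 1 (mod 4), so we find a root by search.
Trying successive values, 24² = 576 ≡ 91 (mod 97). The other root is 97 − 24 = 73.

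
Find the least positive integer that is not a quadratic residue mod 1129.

(2/1129) = +1, so 2 is a residue.
(3/1129) = +1, so 3 is a residue.
(4/1129) = +1, so 4 is a residue.
(5/1129) = +1, so 5 is a residue.
(6/1129) = +1, so 6 is a residue.
(7/1129) = +1, so 7 is a residue.
(8/1129) = +1, so 8 is a residue.
(9/1129) = +1, so 9 is a residue.
(10/1129) = +1, so 10 is a residue.
(11/1129) = −1, so 11 is the smallest positive non-residue mod 1129.

11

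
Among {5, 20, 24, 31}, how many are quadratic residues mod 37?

0

(5/37) = -1 → non-residue.
(20/37) = -1 → non-residue.
(24/37) = -1 → non-residue.
(31/37) = -1 → non-residue.
Total quadratic residues among the 4: 0.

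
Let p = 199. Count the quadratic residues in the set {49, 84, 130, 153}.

2

(49/199) = +1 → QR.
(84/199) = -1 → non-residue.
(130/199) = +1 → QR.
(153/199) = -1 → non-residue.
Total quadratic residues among the 4: 2.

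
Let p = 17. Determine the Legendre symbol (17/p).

0

First reduce: 17 ≡ 0 (mod 17).
Top reduces to 0: gcd > 1, so the symbol is 0.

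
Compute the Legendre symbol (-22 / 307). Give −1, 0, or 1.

First reduce: -22 ≡ 285 (mod 307).
Reciprocity: 285 ≡ 1 and 307 ≡ 3 (mod 4), so (285/307) = +(307/285).
Reduce top mod 285: now compute (22/285).
Pull out 2: since 285 ≡ 5 (mod 8), (2/285) = -1.
Reciprocity: 11 ≡ 3 and 285 ≡ 1 (mod 4), so (11/285) = +(285/11).
Reduce top mod 11: now compute (10/11).
Pull out 2: since 11 ≡ 3 (mod 8), (2/11) = -1.
Reciprocity: 5 ≡ 1 and 11 ≡ 3 (mod 4), so (5/11) = +(11/5).
Reduce top mod 5: now compute (1/5).
Reached (1/5) = 1. Collecting the sign flips along the way, the symbol is +1.

1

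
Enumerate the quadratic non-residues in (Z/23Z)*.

5 7 10 11 14 15 17 19 20 21 22

Square k = 1,…,11 (k and 23−k give the same square):
1²=1, 2²=4, 3²=9, 4²=16, 5²≡2, 6²≡13, 7²≡3, 8²≡18, 9²≡12, 10²≡8, 11²≡6 (mod 23).
The residues are {1, 2, 3, 4, 6, 8, 9, 12, 13, 16, 18}; the non-residues are the remaining 11 nonzero classes.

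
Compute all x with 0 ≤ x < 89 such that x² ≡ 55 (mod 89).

12, 77

89 ≡ 1 (mod 4), so we find a root by search.
Trying successive values, 12² = 144 ≡ 55 (mod 89). The other root is 89 − 12 = 77.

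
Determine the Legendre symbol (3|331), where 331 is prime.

Reciprocity: 3 ≡ 3 and 331 ≡ 3 (mod 4), so (3/331) = −(331/3).
Reduce top mod 3: now compute (1/3).
Reached (1/3) = 1. Collecting the sign flips along the way, the symbol is -1.

-1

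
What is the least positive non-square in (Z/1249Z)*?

7

(2/1249) = +1, so 2 is a residue.
(3/1249) = +1, so 3 is a residue.
(4/1249) = +1, so 4 is a residue.
(5/1249) = +1, so 5 is a residue.
(6/1249) = +1, so 6 is a residue.
(7/1249) = −1, so 7 is the smallest positive non-residue mod 1249.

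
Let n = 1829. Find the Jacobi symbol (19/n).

Reciprocity: 19 ≡ 3 and 1829 ≡ 1 (mod 4), so (19/1829) = +(1829/19).
Reduce top mod 19: now compute (5/19).
Reciprocity: 5 ≡ 1 and 19 ≡ 3 (mod 4), so (5/19) = +(19/5).
Reduce top mod 5: now compute (4/5).
Pull out 2^2: since 5 ≡ 5 (mod 8), (2/5) = -1, so (2/5)^2 = +1.
Reached (1/5) = 1. Collecting the sign flips along the way, the symbol is +1.

1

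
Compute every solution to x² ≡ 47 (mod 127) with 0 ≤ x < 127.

Since 127 ≡ 3 (mod 4), a square root of 47 is 47^((127+1)/4) = 47^32 mod 127.
Repeated squaring: 47^2≡50, 47^4≡87, 47^8≡76, 47^16≡61, 47^32≡38 (mod 127).
47^32 = 47^(32) ≡ 38 (mod 127).
Check: 38² = 1444 ≡ 47 (mod 127). The two roots are 38 and 89.

38, 89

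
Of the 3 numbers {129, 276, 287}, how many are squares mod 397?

(129/397) = +1 → QR.
(276/397) = +1 → QR.
(287/397) = +1 → QR.
Total quadratic residues among the 3: 3.

3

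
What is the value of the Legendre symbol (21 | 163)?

Reciprocity: 21 ≡ 1 and 163 ≡ 3 (mod 4), so (21/163) = +(163/21).
Reduce top mod 21: now compute (16/21).
Pull out 2^4: since 21 ≡ 5 (mod 8), (2/21) = -1, so (2/21)^4 = +1.
Reached (1/21) = 1. Collecting the sign flips along the way, the symbol is +1.

1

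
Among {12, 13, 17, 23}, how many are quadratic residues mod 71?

(12/71) = +1 → QR.
(13/71) = -1 → non-residue.
(17/71) = -1 → non-residue.
(23/71) = -1 → non-residue.
Total quadratic residues among the 4: 1.

1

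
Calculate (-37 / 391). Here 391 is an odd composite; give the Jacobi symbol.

-1

First reduce: -37 ≡ 354 (mod 391).
Pull out 2: since 391 ≡ 7 (mod 8), (2/391) = +1.
Reciprocity: 177 ≡ 1 and 391 ≡ 3 (mod 4), so (177/391) = +(391/177).
Reduce top mod 177: now compute (37/177).
Reciprocity: 37 ≡ 1 and 177 ≡ 1 (mod 4), so (37/177) = +(177/37).
Reduce top mod 37: now compute (29/37).
Reciprocity: 29 ≡ 1 and 37 ≡ 1 (mod 4), so (29/37) = +(37/29).
Reduce top mod 29: now compute (8/29).
Pull out 2^3: since 29 ≡ 5 (mod 8), (2/29) = -1, so (2/29)^3 = -1.
Reached (1/29) = 1. Collecting the sign flips along the way, the symbol is -1.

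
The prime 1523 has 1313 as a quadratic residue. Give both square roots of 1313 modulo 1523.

519, 1004

Since 1523 ≡ 3 (mod 4), a square root of 1313 is 1313^((1523+1)/4) = 1313^381 mod 1523.
Repeated squaring: 1313^2≡1456, 1313^4≡1443, 1313^8≡308, 1313^16≡438, 1313^32≡1469, 1313^64≡1393, 1313^128≡147, 1313^256≡287 (mod 1523).
1313^381 = 1313^(256+64+32+16+8+4+1) ≡ 519 (mod 1523).
Check: 519² = 269361 ≡ 1313 (mod 1523). The two roots are 519 and 1004.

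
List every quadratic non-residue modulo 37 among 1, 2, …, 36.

Square k = 1,…,18 (k and 37−k give the same square):
1²=1, 2²=4, 3²=9, 4²=16, 5²=25, 6²=36, 7²≡12, 8²≡27, 9²≡7, 10²≡26, 11²≡10, 12²≡33, 13²≡21, 14²≡11, 15²≡3, 16²≡34, 17²≡30, 18²≡28 (mod 37).
The residues are {1, 3, 4, 7, 9, 10, 11, 12, 16, 21, 25, 26, 27, 28, 30, 33, 34, 36}; the non-residues are the remaining 18 nonzero classes.

2 5 6 8 13 14 15 17 18 19 20 22 23 24 29 31 32 35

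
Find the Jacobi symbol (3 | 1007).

Reciprocity: 3 ≡ 3 and 1007 ≡ 3 (mod 4), so (3/1007) = −(1007/3).
Reduce top mod 3: now compute (2/3).
Pull out 2: since 3 ≡ 3 (mod 8), (2/3) = -1.
Reached (1/3) = 1. Collecting the sign flips along the way, the symbol is +1.

1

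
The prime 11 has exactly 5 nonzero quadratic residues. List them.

Square k = 1,…,5 (k and 11−k give the same square):
1²=1, 2²=4, 3²=9, 4²≡5, 5²≡3 (mod 11).
So the quadratic residues mod 11 are {1, 3, 4, 5, 9}.

1 3 4 5 9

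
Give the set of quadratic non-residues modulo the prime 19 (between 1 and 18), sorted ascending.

Square k = 1,…,9 (k and 19−k give the same square):
1²=1, 2²=4, 3²=9, 4²=16, 5²≡6, 6²≡17, 7²≡11, 8²≡7, 9²≡5 (mod 19).
The residues are {1, 4, 5, 6, 7, 9, 11, 16, 17}; the non-residues are the remaining 9 nonzero classes.

2 3 8 10 12 13 14 15 18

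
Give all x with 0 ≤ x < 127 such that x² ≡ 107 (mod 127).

19, 108

Since 127 ≡ 3 (mod 4), a square root of 107 is 107^((127+1)/4) = 107^32 mod 127.
Repeated squaring: 107^2≡19, 107^4≡107, 107^8≡19, 107^16≡107, 107^32≡19 (mod 127).
107^32 = 107^(32) ≡ 19 (mod 127).
Check: 19² = 361 ≡ 107 (mod 127). The two roots are 19 and 108.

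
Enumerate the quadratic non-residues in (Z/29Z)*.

Square k = 1,…,14 (k and 29−k give the same square):
1²=1, 2²=4, 3²=9, 4²=16, 5²=25, 6²≡7, 7²≡20, 8²≡6, 9²≡23, 10²≡13, 11²≡5, 12²≡28, 13²≡24, 14²≡22 (mod 29).
The residues are {1, 4, 5, 6, 7, 9, 13, 16, 20, 22, 23, 24, 25, 28}; the non-residues are the remaining 14 nonzero classes.

2 3 8 10 11 12 14 15 17 18 19 21 26 27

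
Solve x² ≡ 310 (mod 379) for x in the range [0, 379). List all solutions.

61, 318

Since 379 ≡ 3 (mod 4), a square root of 310 is 310^((379+1)/4) = 310^95 mod 379.
Repeated squaring: 310^2≡213, 310^4≡268, 310^8≡193, 310^16≡107, 310^32≡79, 310^64≡177 (mod 379).
310^95 = 310^(64+16+8+4+2+1) ≡ 61 (mod 379).
Check: 61² = 3721 ≡ 310 (mod 379). The two roots are 61 and 318.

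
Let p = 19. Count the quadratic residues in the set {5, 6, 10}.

(5/19) = +1 → QR.
(6/19) = +1 → QR.
(10/19) = -1 → non-residue.
Total quadratic residues among the 3: 2.

2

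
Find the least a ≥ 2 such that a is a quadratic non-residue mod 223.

3

(2/223) = +1, so 2 is a residue.
(3/223) = −1, so 3 is the smallest positive non-residue mod 223.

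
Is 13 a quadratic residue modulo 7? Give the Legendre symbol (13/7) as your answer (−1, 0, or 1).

Euler's criterion: (13/7) ≡ 6^3 (mod 7).
6^2 ≡ 1 (mod 7)
6^3 = 6^(2+1) ≡ 6 (mod 7).
Result is 6 ≡ −1, so (13/7) = −1.

-1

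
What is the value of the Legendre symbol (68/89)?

1

Euler's criterion: (68/89) ≡ 68^44 (mod 89).
68^2 ≡ 85 (mod 89)
68^4 ≡ 16 (mod 89)
68^8 ≡ 78 (mod 89)
68^16 ≡ 32 (mod 89)
68^32 ≡ 45 (mod 89)
68^44 = 68^(32+8+4) ≡ 1 (mod 89).
Result is 1, so (68/89) = 1.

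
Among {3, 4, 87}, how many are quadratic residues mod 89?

(3/89) = -1 → non-residue.
(4/89) = +1 → QR.
(87/89) = +1 → QR.
Total quadratic residues among the 3: 2.

2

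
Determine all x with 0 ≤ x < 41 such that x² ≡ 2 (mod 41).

17, 24

41 ≡ 1 (mod 4), so we find a root by search.
Trying successive values, 17² = 289 ≡ 2 (mod 41). The other root is 41 − 17 = 24.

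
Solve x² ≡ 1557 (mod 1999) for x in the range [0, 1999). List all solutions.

Since 1999 ≡ 3 (mod 4), a square root of 1557 is 1557^((1999+1)/4) = 1557^500 mod 1999.
Repeated squaring: 1557^2≡1461, 1557^4≡1588, 1557^8≡1005, 1557^16≡530, 1557^32≡1040, 1557^64≡141, 1557^128≡1890, 1557^256≡1886 (mod 1999).
1557^500 = 1557^(256+128+64+32+16+4) ≡ 1266 (mod 1999).
Check: 1266² = 1602756 ≡ 1557 (mod 1999). The two roots are 733 and 1266.

733, 1266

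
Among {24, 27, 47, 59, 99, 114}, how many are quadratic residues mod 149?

(24/149) = +1 → QR.
(27/149) = -1 → non-residue.
(47/149) = +1 → QR.
(59/149) = -1 → non-residue.
(99/149) = -1 → non-residue.
(114/149) = +1 → QR.
Total quadratic residues among the 6: 3.

3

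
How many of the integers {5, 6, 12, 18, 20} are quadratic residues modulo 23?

3

(5/23) = -1 → non-residue.
(6/23) = +1 → QR.
(12/23) = +1 → QR.
(18/23) = +1 → QR.
(20/23) = -1 → non-residue.
Total quadratic residues among the 5: 3.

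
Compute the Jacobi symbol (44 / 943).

Pull out 2^2: since 943 ≡ 7 (mod 8), (2/943) = +1, so (2/943)^2 = +1.
Reciprocity: 11 ≡ 3 and 943 ≡ 3 (mod 4), so (11/943) = −(943/11).
Reduce top mod 11: now compute (8/11).
Pull out 2^3: since 11 ≡ 3 (mod 8), (2/11) = -1, so (2/11)^3 = -1.
Reached (1/11) = 1. Collecting the sign flips along the way, the symbol is +1.

1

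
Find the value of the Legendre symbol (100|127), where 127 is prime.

1

Pull out 2^2: since 127 ≡ 7 (mod 8), (2/127) = +1, so (2/127)^2 = +1.
Reciprocity: 25 ≡ 1 and 127 ≡ 3 (mod 4), so (25/127) = +(127/25).
Reduce top mod 25: now compute (2/25).
Pull out 2: since 25 ≡ 1 (mod 8), (2/25) = +1.
Reached (1/25) = 1. Collecting the sign flips along the way, the symbol is +1.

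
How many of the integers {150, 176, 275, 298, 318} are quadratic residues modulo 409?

2

(150/409) = +1 → QR.
(176/409) = -1 → non-residue.
(275/409) = -1 → non-residue.
(298/409) = -1 → non-residue.
(318/409) = +1 → QR.
Total quadratic residues among the 5: 2.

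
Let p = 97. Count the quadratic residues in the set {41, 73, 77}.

(41/97) = -1 → non-residue.
(73/97) = +1 → QR.
(77/97) = -1 → non-residue.
Total quadratic residues among the 3: 1.

1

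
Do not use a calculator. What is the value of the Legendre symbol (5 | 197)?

Reciprocity: 5 ≡ 1 and 197 ≡ 1 (mod 4), so (5/197) = +(197/5).
Reduce top mod 5: now compute (2/5).
Pull out 2: since 5 ≡ 5 (mod 8), (2/5) = -1.
Reached (1/5) = 1. Collecting the sign flips along the way, the symbol is -1.

-1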